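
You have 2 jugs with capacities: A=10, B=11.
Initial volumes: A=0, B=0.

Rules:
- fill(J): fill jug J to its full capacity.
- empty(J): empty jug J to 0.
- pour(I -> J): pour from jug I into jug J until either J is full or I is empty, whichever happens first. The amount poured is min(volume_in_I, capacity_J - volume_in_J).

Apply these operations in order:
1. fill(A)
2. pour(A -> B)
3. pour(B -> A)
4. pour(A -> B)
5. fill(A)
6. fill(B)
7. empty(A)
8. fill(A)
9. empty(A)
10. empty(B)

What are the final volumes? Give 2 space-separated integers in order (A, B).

Answer: 0 0

Derivation:
Step 1: fill(A) -> (A=10 B=0)
Step 2: pour(A -> B) -> (A=0 B=10)
Step 3: pour(B -> A) -> (A=10 B=0)
Step 4: pour(A -> B) -> (A=0 B=10)
Step 5: fill(A) -> (A=10 B=10)
Step 6: fill(B) -> (A=10 B=11)
Step 7: empty(A) -> (A=0 B=11)
Step 8: fill(A) -> (A=10 B=11)
Step 9: empty(A) -> (A=0 B=11)
Step 10: empty(B) -> (A=0 B=0)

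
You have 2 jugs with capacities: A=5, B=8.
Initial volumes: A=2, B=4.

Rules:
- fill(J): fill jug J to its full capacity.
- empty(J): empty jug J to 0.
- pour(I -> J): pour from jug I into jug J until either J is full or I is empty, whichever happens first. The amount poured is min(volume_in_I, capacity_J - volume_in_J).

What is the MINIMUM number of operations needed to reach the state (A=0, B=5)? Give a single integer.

Answer: 3

Derivation:
BFS from (A=2, B=4). One shortest path:
  1. fill(A) -> (A=5 B=4)
  2. empty(B) -> (A=5 B=0)
  3. pour(A -> B) -> (A=0 B=5)
Reached target in 3 moves.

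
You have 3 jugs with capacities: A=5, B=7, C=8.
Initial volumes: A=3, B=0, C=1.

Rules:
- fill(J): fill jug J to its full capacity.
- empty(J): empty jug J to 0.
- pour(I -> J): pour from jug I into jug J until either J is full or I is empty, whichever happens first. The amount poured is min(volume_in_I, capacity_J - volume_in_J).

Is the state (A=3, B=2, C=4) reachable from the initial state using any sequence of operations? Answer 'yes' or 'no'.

Answer: no

Derivation:
BFS explored all 264 reachable states.
Reachable set includes: (0,0,0), (0,0,1), (0,0,2), (0,0,3), (0,0,4), (0,0,5), (0,0,6), (0,0,7), (0,0,8), (0,1,0), (0,1,1), (0,1,2) ...
Target (A=3, B=2, C=4) not in reachable set → no.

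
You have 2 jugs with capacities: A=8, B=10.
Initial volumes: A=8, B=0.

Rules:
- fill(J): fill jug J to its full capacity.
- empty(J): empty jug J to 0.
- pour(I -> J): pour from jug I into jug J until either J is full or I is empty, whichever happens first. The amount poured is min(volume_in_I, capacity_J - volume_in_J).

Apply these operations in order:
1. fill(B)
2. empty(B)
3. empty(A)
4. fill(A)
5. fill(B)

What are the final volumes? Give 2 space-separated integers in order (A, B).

Step 1: fill(B) -> (A=8 B=10)
Step 2: empty(B) -> (A=8 B=0)
Step 3: empty(A) -> (A=0 B=0)
Step 4: fill(A) -> (A=8 B=0)
Step 5: fill(B) -> (A=8 B=10)

Answer: 8 10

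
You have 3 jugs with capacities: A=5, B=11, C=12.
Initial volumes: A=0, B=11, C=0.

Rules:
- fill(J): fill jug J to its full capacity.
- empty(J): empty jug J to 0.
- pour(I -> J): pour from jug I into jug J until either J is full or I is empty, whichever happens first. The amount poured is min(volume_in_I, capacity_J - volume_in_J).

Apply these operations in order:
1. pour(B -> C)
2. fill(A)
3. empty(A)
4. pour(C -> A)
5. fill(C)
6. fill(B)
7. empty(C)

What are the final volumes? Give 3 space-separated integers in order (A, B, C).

Step 1: pour(B -> C) -> (A=0 B=0 C=11)
Step 2: fill(A) -> (A=5 B=0 C=11)
Step 3: empty(A) -> (A=0 B=0 C=11)
Step 4: pour(C -> A) -> (A=5 B=0 C=6)
Step 5: fill(C) -> (A=5 B=0 C=12)
Step 6: fill(B) -> (A=5 B=11 C=12)
Step 7: empty(C) -> (A=5 B=11 C=0)

Answer: 5 11 0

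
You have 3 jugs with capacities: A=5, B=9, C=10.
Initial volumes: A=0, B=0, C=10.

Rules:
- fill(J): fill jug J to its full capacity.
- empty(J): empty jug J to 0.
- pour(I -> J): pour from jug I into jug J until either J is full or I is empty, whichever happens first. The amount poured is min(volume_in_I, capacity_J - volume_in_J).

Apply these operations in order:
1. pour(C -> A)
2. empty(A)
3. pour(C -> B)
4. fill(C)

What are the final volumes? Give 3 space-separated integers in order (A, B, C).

Answer: 0 5 10

Derivation:
Step 1: pour(C -> A) -> (A=5 B=0 C=5)
Step 2: empty(A) -> (A=0 B=0 C=5)
Step 3: pour(C -> B) -> (A=0 B=5 C=0)
Step 4: fill(C) -> (A=0 B=5 C=10)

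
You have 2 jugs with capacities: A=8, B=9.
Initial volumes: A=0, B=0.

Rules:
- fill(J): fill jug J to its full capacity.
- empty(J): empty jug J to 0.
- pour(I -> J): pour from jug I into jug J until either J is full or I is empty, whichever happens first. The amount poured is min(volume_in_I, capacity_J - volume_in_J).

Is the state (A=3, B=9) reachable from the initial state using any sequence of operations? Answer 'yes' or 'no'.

BFS from (A=0, B=0):
  1. fill(B) -> (A=0 B=9)
  2. pour(B -> A) -> (A=8 B=1)
  3. empty(A) -> (A=0 B=1)
  4. pour(B -> A) -> (A=1 B=0)
  5. fill(B) -> (A=1 B=9)
  6. pour(B -> A) -> (A=8 B=2)
  7. empty(A) -> (A=0 B=2)
  8. pour(B -> A) -> (A=2 B=0)
  9. fill(B) -> (A=2 B=9)
  10. pour(B -> A) -> (A=8 B=3)
  11. empty(A) -> (A=0 B=3)
  12. pour(B -> A) -> (A=3 B=0)
  13. fill(B) -> (A=3 B=9)
Target reached → yes.

Answer: yes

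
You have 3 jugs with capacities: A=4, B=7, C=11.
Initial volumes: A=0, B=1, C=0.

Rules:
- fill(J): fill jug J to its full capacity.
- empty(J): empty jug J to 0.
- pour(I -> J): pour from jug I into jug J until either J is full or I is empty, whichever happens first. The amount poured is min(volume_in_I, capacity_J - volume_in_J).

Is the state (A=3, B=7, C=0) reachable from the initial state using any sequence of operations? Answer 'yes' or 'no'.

BFS from (A=0, B=1, C=0):
  1. fill(B) -> (A=0 B=7 C=0)
  2. pour(B -> A) -> (A=4 B=3 C=0)
  3. empty(A) -> (A=0 B=3 C=0)
  4. pour(B -> A) -> (A=3 B=0 C=0)
  5. fill(B) -> (A=3 B=7 C=0)
Target reached → yes.

Answer: yes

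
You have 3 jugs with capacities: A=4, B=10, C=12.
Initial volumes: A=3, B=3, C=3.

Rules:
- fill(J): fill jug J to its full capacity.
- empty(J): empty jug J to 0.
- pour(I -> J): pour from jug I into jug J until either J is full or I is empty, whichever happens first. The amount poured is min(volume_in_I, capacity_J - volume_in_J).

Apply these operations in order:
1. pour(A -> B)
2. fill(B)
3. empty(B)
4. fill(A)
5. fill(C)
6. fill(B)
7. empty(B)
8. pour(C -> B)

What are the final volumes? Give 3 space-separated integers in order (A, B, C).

Step 1: pour(A -> B) -> (A=0 B=6 C=3)
Step 2: fill(B) -> (A=0 B=10 C=3)
Step 3: empty(B) -> (A=0 B=0 C=3)
Step 4: fill(A) -> (A=4 B=0 C=3)
Step 5: fill(C) -> (A=4 B=0 C=12)
Step 6: fill(B) -> (A=4 B=10 C=12)
Step 7: empty(B) -> (A=4 B=0 C=12)
Step 8: pour(C -> B) -> (A=4 B=10 C=2)

Answer: 4 10 2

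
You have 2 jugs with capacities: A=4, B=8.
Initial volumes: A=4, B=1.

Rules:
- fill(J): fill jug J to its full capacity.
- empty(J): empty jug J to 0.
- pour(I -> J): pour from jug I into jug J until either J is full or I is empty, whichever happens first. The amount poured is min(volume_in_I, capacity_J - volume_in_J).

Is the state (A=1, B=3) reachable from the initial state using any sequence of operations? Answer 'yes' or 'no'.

Answer: no

Derivation:
BFS explored all 12 reachable states.
Reachable set includes: (0,0), (0,1), (0,4), (0,5), (0,8), (1,0), (1,8), (4,0), (4,1), (4,4), (4,5), (4,8)
Target (A=1, B=3) not in reachable set → no.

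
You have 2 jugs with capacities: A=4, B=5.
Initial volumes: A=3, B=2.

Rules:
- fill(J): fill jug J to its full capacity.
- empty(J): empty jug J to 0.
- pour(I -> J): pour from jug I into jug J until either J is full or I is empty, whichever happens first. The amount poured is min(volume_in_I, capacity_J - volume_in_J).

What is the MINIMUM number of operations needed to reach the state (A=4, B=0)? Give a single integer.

Answer: 2

Derivation:
BFS from (A=3, B=2). One shortest path:
  1. fill(A) -> (A=4 B=2)
  2. empty(B) -> (A=4 B=0)
Reached target in 2 moves.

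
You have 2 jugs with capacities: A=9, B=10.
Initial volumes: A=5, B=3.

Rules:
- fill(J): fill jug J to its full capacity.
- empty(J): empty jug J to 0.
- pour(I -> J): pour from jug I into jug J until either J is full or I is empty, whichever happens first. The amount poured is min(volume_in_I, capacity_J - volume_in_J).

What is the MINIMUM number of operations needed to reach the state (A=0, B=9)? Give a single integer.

Answer: 3

Derivation:
BFS from (A=5, B=3). One shortest path:
  1. fill(A) -> (A=9 B=3)
  2. empty(B) -> (A=9 B=0)
  3. pour(A -> B) -> (A=0 B=9)
Reached target in 3 moves.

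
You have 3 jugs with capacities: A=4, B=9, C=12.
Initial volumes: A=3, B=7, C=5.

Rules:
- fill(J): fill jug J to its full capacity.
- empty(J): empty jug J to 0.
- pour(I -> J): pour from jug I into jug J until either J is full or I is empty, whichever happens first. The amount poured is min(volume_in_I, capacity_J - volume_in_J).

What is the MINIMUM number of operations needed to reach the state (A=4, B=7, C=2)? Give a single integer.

Answer: 6

Derivation:
BFS from (A=3, B=7, C=5). One shortest path:
  1. fill(C) -> (A=3 B=7 C=12)
  2. pour(C -> A) -> (A=4 B=7 C=11)
  3. pour(A -> B) -> (A=2 B=9 C=11)
  4. empty(B) -> (A=2 B=0 C=11)
  5. pour(C -> B) -> (A=2 B=9 C=2)
  6. pour(B -> A) -> (A=4 B=7 C=2)
Reached target in 6 moves.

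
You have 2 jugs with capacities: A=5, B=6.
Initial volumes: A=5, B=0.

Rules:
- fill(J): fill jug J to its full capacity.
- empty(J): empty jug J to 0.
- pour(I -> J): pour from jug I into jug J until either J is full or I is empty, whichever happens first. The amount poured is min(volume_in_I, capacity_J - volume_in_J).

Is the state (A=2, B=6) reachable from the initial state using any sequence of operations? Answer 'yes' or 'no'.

Answer: yes

Derivation:
BFS from (A=5, B=0):
  1. empty(A) -> (A=0 B=0)
  2. fill(B) -> (A=0 B=6)
  3. pour(B -> A) -> (A=5 B=1)
  4. empty(A) -> (A=0 B=1)
  5. pour(B -> A) -> (A=1 B=0)
  6. fill(B) -> (A=1 B=6)
  7. pour(B -> A) -> (A=5 B=2)
  8. empty(A) -> (A=0 B=2)
  9. pour(B -> A) -> (A=2 B=0)
  10. fill(B) -> (A=2 B=6)
Target reached → yes.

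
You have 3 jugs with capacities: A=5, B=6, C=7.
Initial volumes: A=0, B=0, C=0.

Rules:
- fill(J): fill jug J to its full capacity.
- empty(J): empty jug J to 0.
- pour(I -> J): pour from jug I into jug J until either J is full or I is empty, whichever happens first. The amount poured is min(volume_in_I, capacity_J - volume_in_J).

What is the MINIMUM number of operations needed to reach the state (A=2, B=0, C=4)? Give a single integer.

Answer: 8

Derivation:
BFS from (A=0, B=0, C=0). One shortest path:
  1. fill(A) -> (A=5 B=0 C=0)
  2. fill(B) -> (A=5 B=6 C=0)
  3. pour(A -> C) -> (A=0 B=6 C=5)
  4. pour(B -> C) -> (A=0 B=4 C=7)
  5. pour(C -> A) -> (A=5 B=4 C=2)
  6. empty(A) -> (A=0 B=4 C=2)
  7. pour(C -> A) -> (A=2 B=4 C=0)
  8. pour(B -> C) -> (A=2 B=0 C=4)
Reached target in 8 moves.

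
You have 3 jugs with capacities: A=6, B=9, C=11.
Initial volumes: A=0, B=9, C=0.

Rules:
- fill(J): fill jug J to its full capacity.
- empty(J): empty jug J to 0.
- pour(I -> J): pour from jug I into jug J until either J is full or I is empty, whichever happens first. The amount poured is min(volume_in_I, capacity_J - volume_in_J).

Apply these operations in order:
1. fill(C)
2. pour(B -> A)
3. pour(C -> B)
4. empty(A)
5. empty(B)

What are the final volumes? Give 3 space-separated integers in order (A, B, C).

Step 1: fill(C) -> (A=0 B=9 C=11)
Step 2: pour(B -> A) -> (A=6 B=3 C=11)
Step 3: pour(C -> B) -> (A=6 B=9 C=5)
Step 4: empty(A) -> (A=0 B=9 C=5)
Step 5: empty(B) -> (A=0 B=0 C=5)

Answer: 0 0 5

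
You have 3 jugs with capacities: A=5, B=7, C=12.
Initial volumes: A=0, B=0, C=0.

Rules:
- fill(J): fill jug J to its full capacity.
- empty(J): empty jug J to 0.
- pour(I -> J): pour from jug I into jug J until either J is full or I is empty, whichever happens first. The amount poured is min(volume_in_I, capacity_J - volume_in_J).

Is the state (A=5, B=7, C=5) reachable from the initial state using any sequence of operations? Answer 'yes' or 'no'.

Answer: yes

Derivation:
BFS from (A=0, B=0, C=0):
  1. fill(A) -> (A=5 B=0 C=0)
  2. fill(C) -> (A=5 B=0 C=12)
  3. pour(C -> B) -> (A=5 B=7 C=5)
Target reached → yes.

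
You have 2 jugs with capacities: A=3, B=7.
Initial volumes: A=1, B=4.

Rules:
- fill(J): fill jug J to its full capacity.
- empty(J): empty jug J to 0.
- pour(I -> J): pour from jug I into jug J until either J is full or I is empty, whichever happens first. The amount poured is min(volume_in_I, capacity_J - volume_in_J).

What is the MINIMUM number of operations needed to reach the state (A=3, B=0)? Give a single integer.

BFS from (A=1, B=4). One shortest path:
  1. fill(A) -> (A=3 B=4)
  2. empty(B) -> (A=3 B=0)
Reached target in 2 moves.

Answer: 2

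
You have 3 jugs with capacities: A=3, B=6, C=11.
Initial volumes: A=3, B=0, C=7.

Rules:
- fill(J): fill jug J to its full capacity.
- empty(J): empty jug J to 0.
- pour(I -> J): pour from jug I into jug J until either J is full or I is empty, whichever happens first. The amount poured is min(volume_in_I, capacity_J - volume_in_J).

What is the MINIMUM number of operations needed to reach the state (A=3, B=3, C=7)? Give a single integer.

Answer: 2

Derivation:
BFS from (A=3, B=0, C=7). One shortest path:
  1. pour(A -> B) -> (A=0 B=3 C=7)
  2. fill(A) -> (A=3 B=3 C=7)
Reached target in 2 moves.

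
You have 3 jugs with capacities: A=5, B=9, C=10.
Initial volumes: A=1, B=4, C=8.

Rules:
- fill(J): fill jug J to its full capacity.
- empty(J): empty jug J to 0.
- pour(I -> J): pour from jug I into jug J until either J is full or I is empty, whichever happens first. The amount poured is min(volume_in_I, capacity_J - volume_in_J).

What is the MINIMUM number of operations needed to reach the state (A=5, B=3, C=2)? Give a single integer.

Answer: 8

Derivation:
BFS from (A=1, B=4, C=8). One shortest path:
  1. empty(B) -> (A=1 B=0 C=8)
  2. pour(A -> B) -> (A=0 B=1 C=8)
  3. fill(A) -> (A=5 B=1 C=8)
  4. pour(A -> C) -> (A=3 B=1 C=10)
  5. pour(C -> B) -> (A=3 B=9 C=2)
  6. empty(B) -> (A=3 B=0 C=2)
  7. pour(A -> B) -> (A=0 B=3 C=2)
  8. fill(A) -> (A=5 B=3 C=2)
Reached target in 8 moves.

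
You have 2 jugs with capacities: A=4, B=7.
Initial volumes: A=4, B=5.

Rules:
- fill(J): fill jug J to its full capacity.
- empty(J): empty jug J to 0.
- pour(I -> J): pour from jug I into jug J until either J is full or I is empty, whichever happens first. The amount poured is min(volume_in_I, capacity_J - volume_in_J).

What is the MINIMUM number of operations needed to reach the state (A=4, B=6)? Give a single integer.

BFS from (A=4, B=5). One shortest path:
  1. pour(A -> B) -> (A=2 B=7)
  2. empty(B) -> (A=2 B=0)
  3. pour(A -> B) -> (A=0 B=2)
  4. fill(A) -> (A=4 B=2)
  5. pour(A -> B) -> (A=0 B=6)
  6. fill(A) -> (A=4 B=6)
Reached target in 6 moves.

Answer: 6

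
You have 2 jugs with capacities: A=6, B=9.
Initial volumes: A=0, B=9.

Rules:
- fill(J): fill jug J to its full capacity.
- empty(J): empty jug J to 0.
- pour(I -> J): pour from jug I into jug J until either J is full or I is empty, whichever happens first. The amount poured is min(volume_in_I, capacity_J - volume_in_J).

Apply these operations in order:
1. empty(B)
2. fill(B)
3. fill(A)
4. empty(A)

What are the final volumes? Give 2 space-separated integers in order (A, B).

Answer: 0 9

Derivation:
Step 1: empty(B) -> (A=0 B=0)
Step 2: fill(B) -> (A=0 B=9)
Step 3: fill(A) -> (A=6 B=9)
Step 4: empty(A) -> (A=0 B=9)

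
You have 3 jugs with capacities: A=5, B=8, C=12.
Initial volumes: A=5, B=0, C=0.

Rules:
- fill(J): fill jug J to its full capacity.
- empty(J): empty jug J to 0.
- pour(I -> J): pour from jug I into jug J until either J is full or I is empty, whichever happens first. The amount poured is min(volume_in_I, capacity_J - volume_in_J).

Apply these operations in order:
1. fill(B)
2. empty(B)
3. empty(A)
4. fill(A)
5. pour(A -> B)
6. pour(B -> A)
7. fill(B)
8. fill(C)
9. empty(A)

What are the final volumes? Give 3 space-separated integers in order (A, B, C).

Step 1: fill(B) -> (A=5 B=8 C=0)
Step 2: empty(B) -> (A=5 B=0 C=0)
Step 3: empty(A) -> (A=0 B=0 C=0)
Step 4: fill(A) -> (A=5 B=0 C=0)
Step 5: pour(A -> B) -> (A=0 B=5 C=0)
Step 6: pour(B -> A) -> (A=5 B=0 C=0)
Step 7: fill(B) -> (A=5 B=8 C=0)
Step 8: fill(C) -> (A=5 B=8 C=12)
Step 9: empty(A) -> (A=0 B=8 C=12)

Answer: 0 8 12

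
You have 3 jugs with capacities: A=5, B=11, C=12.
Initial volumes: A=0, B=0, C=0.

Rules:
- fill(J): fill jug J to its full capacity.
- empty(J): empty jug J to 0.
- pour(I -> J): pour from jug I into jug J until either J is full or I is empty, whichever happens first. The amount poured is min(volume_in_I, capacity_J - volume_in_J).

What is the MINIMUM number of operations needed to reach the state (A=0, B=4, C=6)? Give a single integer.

Answer: 8

Derivation:
BFS from (A=0, B=0, C=0). One shortest path:
  1. fill(B) -> (A=0 B=11 C=0)
  2. pour(B -> C) -> (A=0 B=0 C=11)
  3. fill(B) -> (A=0 B=11 C=11)
  4. pour(B -> A) -> (A=5 B=6 C=11)
  5. pour(A -> C) -> (A=4 B=6 C=12)
  6. empty(C) -> (A=4 B=6 C=0)
  7. pour(B -> C) -> (A=4 B=0 C=6)
  8. pour(A -> B) -> (A=0 B=4 C=6)
Reached target in 8 moves.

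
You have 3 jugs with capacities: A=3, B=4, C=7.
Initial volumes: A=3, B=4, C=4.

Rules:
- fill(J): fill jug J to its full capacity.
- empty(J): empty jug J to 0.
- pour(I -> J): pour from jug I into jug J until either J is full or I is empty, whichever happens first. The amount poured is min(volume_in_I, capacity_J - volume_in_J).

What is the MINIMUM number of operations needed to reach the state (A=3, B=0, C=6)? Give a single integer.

BFS from (A=3, B=4, C=4). One shortest path:
  1. empty(B) -> (A=3 B=0 C=4)
  2. fill(C) -> (A=3 B=0 C=7)
  3. pour(A -> B) -> (A=0 B=3 C=7)
  4. fill(A) -> (A=3 B=3 C=7)
  5. pour(C -> B) -> (A=3 B=4 C=6)
  6. empty(B) -> (A=3 B=0 C=6)
Reached target in 6 moves.

Answer: 6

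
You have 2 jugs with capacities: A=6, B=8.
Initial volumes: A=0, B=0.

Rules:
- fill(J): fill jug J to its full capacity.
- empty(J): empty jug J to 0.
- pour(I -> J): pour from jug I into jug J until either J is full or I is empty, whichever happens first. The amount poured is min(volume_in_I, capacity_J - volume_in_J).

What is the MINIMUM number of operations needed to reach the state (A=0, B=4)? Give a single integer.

BFS from (A=0, B=0). One shortest path:
  1. fill(A) -> (A=6 B=0)
  2. pour(A -> B) -> (A=0 B=6)
  3. fill(A) -> (A=6 B=6)
  4. pour(A -> B) -> (A=4 B=8)
  5. empty(B) -> (A=4 B=0)
  6. pour(A -> B) -> (A=0 B=4)
Reached target in 6 moves.

Answer: 6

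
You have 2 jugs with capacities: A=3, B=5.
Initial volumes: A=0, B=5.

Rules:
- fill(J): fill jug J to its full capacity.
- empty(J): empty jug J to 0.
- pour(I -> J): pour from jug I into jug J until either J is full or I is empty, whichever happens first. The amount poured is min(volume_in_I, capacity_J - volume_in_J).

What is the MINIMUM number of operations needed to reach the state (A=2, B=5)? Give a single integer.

BFS from (A=0, B=5). One shortest path:
  1. pour(B -> A) -> (A=3 B=2)
  2. empty(A) -> (A=0 B=2)
  3. pour(B -> A) -> (A=2 B=0)
  4. fill(B) -> (A=2 B=5)
Reached target in 4 moves.

Answer: 4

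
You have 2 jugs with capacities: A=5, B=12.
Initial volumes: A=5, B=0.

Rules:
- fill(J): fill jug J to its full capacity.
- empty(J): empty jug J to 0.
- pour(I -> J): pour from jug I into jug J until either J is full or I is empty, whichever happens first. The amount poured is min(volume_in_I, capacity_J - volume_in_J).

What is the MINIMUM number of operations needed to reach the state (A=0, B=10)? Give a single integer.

BFS from (A=5, B=0). One shortest path:
  1. pour(A -> B) -> (A=0 B=5)
  2. fill(A) -> (A=5 B=5)
  3. pour(A -> B) -> (A=0 B=10)
Reached target in 3 moves.

Answer: 3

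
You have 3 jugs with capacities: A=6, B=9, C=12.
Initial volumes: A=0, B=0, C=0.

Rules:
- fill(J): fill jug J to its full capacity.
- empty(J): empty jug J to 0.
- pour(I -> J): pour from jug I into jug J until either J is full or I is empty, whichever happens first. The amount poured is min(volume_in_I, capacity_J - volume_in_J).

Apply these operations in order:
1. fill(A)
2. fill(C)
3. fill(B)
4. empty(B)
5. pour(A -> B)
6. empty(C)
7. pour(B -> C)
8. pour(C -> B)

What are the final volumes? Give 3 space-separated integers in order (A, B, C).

Step 1: fill(A) -> (A=6 B=0 C=0)
Step 2: fill(C) -> (A=6 B=0 C=12)
Step 3: fill(B) -> (A=6 B=9 C=12)
Step 4: empty(B) -> (A=6 B=0 C=12)
Step 5: pour(A -> B) -> (A=0 B=6 C=12)
Step 6: empty(C) -> (A=0 B=6 C=0)
Step 7: pour(B -> C) -> (A=0 B=0 C=6)
Step 8: pour(C -> B) -> (A=0 B=6 C=0)

Answer: 0 6 0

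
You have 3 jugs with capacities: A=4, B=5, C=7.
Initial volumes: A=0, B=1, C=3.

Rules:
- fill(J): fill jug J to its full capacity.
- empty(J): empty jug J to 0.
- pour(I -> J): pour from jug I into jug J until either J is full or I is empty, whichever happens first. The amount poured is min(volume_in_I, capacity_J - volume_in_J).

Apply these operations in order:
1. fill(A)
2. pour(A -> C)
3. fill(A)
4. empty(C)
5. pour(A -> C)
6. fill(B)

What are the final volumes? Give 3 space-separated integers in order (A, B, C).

Step 1: fill(A) -> (A=4 B=1 C=3)
Step 2: pour(A -> C) -> (A=0 B=1 C=7)
Step 3: fill(A) -> (A=4 B=1 C=7)
Step 4: empty(C) -> (A=4 B=1 C=0)
Step 5: pour(A -> C) -> (A=0 B=1 C=4)
Step 6: fill(B) -> (A=0 B=5 C=4)

Answer: 0 5 4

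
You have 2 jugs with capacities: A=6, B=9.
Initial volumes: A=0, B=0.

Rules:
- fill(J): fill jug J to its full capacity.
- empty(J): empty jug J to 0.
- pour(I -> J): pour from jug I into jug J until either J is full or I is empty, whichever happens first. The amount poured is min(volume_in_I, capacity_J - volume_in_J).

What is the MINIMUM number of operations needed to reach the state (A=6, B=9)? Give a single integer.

BFS from (A=0, B=0). One shortest path:
  1. fill(A) -> (A=6 B=0)
  2. fill(B) -> (A=6 B=9)
Reached target in 2 moves.

Answer: 2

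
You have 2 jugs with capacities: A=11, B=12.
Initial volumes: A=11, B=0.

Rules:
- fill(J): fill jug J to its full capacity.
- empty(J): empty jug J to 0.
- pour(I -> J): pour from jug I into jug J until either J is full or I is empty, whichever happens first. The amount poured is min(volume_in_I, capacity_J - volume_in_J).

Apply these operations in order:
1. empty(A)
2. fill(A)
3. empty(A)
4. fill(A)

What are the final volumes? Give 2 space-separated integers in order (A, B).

Step 1: empty(A) -> (A=0 B=0)
Step 2: fill(A) -> (A=11 B=0)
Step 3: empty(A) -> (A=0 B=0)
Step 4: fill(A) -> (A=11 B=0)

Answer: 11 0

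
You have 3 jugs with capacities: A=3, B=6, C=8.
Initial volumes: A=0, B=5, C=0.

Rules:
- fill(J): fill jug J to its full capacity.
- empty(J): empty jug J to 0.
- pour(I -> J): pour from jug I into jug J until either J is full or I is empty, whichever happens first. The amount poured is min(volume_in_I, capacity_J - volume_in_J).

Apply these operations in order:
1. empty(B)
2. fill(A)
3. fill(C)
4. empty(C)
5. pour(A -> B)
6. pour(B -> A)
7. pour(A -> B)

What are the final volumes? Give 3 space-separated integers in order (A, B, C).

Answer: 0 3 0

Derivation:
Step 1: empty(B) -> (A=0 B=0 C=0)
Step 2: fill(A) -> (A=3 B=0 C=0)
Step 3: fill(C) -> (A=3 B=0 C=8)
Step 4: empty(C) -> (A=3 B=0 C=0)
Step 5: pour(A -> B) -> (A=0 B=3 C=0)
Step 6: pour(B -> A) -> (A=3 B=0 C=0)
Step 7: pour(A -> B) -> (A=0 B=3 C=0)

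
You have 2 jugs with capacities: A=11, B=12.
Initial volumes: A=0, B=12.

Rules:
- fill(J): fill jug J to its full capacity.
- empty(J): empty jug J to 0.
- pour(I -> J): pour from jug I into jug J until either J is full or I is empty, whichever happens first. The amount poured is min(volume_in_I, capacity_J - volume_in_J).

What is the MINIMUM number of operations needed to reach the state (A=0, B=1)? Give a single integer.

Answer: 2

Derivation:
BFS from (A=0, B=12). One shortest path:
  1. pour(B -> A) -> (A=11 B=1)
  2. empty(A) -> (A=0 B=1)
Reached target in 2 moves.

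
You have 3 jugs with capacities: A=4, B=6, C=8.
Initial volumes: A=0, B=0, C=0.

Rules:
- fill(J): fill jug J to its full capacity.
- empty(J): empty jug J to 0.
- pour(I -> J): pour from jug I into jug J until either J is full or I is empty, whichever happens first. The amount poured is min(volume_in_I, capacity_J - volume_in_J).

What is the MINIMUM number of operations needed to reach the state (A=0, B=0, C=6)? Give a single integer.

Answer: 2

Derivation:
BFS from (A=0, B=0, C=0). One shortest path:
  1. fill(B) -> (A=0 B=6 C=0)
  2. pour(B -> C) -> (A=0 B=0 C=6)
Reached target in 2 moves.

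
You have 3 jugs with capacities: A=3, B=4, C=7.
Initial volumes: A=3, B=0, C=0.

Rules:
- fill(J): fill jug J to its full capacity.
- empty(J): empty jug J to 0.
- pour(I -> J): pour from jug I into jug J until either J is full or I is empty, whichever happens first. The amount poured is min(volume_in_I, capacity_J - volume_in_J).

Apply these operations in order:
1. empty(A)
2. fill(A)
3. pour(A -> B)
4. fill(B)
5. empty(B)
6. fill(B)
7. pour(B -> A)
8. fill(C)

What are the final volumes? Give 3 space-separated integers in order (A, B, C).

Answer: 3 1 7

Derivation:
Step 1: empty(A) -> (A=0 B=0 C=0)
Step 2: fill(A) -> (A=3 B=0 C=0)
Step 3: pour(A -> B) -> (A=0 B=3 C=0)
Step 4: fill(B) -> (A=0 B=4 C=0)
Step 5: empty(B) -> (A=0 B=0 C=0)
Step 6: fill(B) -> (A=0 B=4 C=0)
Step 7: pour(B -> A) -> (A=3 B=1 C=0)
Step 8: fill(C) -> (A=3 B=1 C=7)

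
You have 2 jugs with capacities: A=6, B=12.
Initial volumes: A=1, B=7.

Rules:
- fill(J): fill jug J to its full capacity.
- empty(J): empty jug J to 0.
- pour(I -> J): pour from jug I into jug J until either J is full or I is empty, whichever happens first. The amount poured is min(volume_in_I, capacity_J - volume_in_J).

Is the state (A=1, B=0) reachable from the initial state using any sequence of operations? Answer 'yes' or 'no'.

BFS from (A=1, B=7):
  1. empty(B) -> (A=1 B=0)
Target reached → yes.

Answer: yes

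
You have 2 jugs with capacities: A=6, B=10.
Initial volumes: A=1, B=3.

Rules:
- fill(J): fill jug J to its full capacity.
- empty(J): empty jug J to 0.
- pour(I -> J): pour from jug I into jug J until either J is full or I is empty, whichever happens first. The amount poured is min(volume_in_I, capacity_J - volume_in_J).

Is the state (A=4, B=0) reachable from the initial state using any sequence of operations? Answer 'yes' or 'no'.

Answer: yes

Derivation:
BFS from (A=1, B=3):
  1. pour(B -> A) -> (A=4 B=0)
Target reached → yes.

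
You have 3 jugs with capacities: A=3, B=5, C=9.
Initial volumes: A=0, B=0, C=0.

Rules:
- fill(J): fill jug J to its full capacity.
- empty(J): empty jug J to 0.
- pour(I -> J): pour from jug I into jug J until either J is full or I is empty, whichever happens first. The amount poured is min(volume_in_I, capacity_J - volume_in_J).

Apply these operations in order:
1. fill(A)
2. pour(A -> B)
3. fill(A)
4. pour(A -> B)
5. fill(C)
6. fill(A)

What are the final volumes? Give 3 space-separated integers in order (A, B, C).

Step 1: fill(A) -> (A=3 B=0 C=0)
Step 2: pour(A -> B) -> (A=0 B=3 C=0)
Step 3: fill(A) -> (A=3 B=3 C=0)
Step 4: pour(A -> B) -> (A=1 B=5 C=0)
Step 5: fill(C) -> (A=1 B=5 C=9)
Step 6: fill(A) -> (A=3 B=5 C=9)

Answer: 3 5 9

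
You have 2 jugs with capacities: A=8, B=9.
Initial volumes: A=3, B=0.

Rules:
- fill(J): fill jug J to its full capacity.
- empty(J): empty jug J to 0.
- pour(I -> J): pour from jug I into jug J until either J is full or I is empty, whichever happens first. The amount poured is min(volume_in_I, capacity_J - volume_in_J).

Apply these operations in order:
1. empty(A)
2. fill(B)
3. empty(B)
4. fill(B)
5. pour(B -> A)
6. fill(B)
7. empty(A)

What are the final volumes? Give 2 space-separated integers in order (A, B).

Step 1: empty(A) -> (A=0 B=0)
Step 2: fill(B) -> (A=0 B=9)
Step 3: empty(B) -> (A=0 B=0)
Step 4: fill(B) -> (A=0 B=9)
Step 5: pour(B -> A) -> (A=8 B=1)
Step 6: fill(B) -> (A=8 B=9)
Step 7: empty(A) -> (A=0 B=9)

Answer: 0 9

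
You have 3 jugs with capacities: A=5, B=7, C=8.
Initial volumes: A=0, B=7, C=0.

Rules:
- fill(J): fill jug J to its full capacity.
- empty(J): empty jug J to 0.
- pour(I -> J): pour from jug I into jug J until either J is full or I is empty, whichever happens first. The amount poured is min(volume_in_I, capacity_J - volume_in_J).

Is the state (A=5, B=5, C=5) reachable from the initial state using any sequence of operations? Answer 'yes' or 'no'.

Answer: yes

Derivation:
BFS from (A=0, B=7, C=0):
  1. fill(A) -> (A=5 B=7 C=0)
  2. empty(B) -> (A=5 B=0 C=0)
  3. pour(A -> B) -> (A=0 B=5 C=0)
  4. fill(A) -> (A=5 B=5 C=0)
  5. pour(A -> C) -> (A=0 B=5 C=5)
  6. fill(A) -> (A=5 B=5 C=5)
Target reached → yes.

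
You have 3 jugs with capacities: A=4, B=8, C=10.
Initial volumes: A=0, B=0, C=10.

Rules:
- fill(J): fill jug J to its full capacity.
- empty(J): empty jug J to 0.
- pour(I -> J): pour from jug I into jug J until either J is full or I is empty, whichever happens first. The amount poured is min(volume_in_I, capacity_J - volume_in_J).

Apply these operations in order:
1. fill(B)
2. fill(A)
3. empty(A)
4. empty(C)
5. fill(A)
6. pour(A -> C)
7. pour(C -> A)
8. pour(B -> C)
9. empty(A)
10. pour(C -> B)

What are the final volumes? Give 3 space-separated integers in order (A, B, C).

Step 1: fill(B) -> (A=0 B=8 C=10)
Step 2: fill(A) -> (A=4 B=8 C=10)
Step 3: empty(A) -> (A=0 B=8 C=10)
Step 4: empty(C) -> (A=0 B=8 C=0)
Step 5: fill(A) -> (A=4 B=8 C=0)
Step 6: pour(A -> C) -> (A=0 B=8 C=4)
Step 7: pour(C -> A) -> (A=4 B=8 C=0)
Step 8: pour(B -> C) -> (A=4 B=0 C=8)
Step 9: empty(A) -> (A=0 B=0 C=8)
Step 10: pour(C -> B) -> (A=0 B=8 C=0)

Answer: 0 8 0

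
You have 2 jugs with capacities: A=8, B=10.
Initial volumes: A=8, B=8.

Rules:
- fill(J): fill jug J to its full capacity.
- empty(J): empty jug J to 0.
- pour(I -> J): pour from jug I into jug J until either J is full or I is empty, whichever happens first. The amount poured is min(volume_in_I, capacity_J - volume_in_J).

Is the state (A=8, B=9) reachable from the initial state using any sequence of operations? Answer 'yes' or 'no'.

BFS explored all 18 reachable states.
Reachable set includes: (0,0), (0,2), (0,4), (0,6), (0,8), (0,10), (2,0), (2,10), (4,0), (4,10), (6,0), (6,10) ...
Target (A=8, B=9) not in reachable set → no.

Answer: no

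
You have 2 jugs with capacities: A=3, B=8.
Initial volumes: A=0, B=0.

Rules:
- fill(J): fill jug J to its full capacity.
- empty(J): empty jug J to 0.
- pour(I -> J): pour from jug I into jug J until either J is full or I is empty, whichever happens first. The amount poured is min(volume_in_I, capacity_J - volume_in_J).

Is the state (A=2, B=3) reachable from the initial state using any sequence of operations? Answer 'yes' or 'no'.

Answer: no

Derivation:
BFS explored all 22 reachable states.
Reachable set includes: (0,0), (0,1), (0,2), (0,3), (0,4), (0,5), (0,6), (0,7), (0,8), (1,0), (1,8), (2,0) ...
Target (A=2, B=3) not in reachable set → no.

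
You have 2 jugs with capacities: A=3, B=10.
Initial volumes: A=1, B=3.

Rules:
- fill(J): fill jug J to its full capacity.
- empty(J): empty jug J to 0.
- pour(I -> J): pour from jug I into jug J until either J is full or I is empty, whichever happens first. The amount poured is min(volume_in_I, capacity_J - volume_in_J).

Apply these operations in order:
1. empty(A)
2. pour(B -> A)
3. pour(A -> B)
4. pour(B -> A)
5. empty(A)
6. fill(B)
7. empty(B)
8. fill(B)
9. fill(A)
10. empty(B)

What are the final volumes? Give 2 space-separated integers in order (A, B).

Step 1: empty(A) -> (A=0 B=3)
Step 2: pour(B -> A) -> (A=3 B=0)
Step 3: pour(A -> B) -> (A=0 B=3)
Step 4: pour(B -> A) -> (A=3 B=0)
Step 5: empty(A) -> (A=0 B=0)
Step 6: fill(B) -> (A=0 B=10)
Step 7: empty(B) -> (A=0 B=0)
Step 8: fill(B) -> (A=0 B=10)
Step 9: fill(A) -> (A=3 B=10)
Step 10: empty(B) -> (A=3 B=0)

Answer: 3 0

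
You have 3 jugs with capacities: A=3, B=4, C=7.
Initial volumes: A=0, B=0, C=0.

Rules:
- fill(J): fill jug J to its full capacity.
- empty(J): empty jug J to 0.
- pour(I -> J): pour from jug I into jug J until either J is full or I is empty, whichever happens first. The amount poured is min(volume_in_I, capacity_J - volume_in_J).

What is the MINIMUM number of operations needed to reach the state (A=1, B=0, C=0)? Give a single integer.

Answer: 4

Derivation:
BFS from (A=0, B=0, C=0). One shortest path:
  1. fill(B) -> (A=0 B=4 C=0)
  2. pour(B -> A) -> (A=3 B=1 C=0)
  3. empty(A) -> (A=0 B=1 C=0)
  4. pour(B -> A) -> (A=1 B=0 C=0)
Reached target in 4 moves.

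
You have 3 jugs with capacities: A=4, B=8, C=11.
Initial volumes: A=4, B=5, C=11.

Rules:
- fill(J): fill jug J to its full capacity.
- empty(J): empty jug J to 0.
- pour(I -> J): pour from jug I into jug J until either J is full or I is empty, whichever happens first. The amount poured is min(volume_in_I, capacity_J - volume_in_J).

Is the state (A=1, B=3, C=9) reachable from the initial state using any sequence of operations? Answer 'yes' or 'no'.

Answer: no

Derivation:
BFS explored all 330 reachable states.
Reachable set includes: (0,0,0), (0,0,1), (0,0,2), (0,0,3), (0,0,4), (0,0,5), (0,0,6), (0,0,7), (0,0,8), (0,0,9), (0,0,10), (0,0,11) ...
Target (A=1, B=3, C=9) not in reachable set → no.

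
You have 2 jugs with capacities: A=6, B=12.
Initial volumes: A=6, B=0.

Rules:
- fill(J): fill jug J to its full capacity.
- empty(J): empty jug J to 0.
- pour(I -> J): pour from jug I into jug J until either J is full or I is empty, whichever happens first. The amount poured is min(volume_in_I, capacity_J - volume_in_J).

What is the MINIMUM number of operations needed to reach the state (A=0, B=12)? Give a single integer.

Answer: 2

Derivation:
BFS from (A=6, B=0). One shortest path:
  1. empty(A) -> (A=0 B=0)
  2. fill(B) -> (A=0 B=12)
Reached target in 2 moves.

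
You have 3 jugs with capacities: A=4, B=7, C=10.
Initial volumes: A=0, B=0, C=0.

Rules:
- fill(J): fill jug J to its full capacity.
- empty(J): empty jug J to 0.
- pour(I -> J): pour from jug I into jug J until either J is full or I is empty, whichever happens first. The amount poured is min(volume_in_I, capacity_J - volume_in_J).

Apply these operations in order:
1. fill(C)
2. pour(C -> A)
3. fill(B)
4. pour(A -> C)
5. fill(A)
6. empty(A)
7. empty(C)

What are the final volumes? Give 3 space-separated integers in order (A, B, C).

Step 1: fill(C) -> (A=0 B=0 C=10)
Step 2: pour(C -> A) -> (A=4 B=0 C=6)
Step 3: fill(B) -> (A=4 B=7 C=6)
Step 4: pour(A -> C) -> (A=0 B=7 C=10)
Step 5: fill(A) -> (A=4 B=7 C=10)
Step 6: empty(A) -> (A=0 B=7 C=10)
Step 7: empty(C) -> (A=0 B=7 C=0)

Answer: 0 7 0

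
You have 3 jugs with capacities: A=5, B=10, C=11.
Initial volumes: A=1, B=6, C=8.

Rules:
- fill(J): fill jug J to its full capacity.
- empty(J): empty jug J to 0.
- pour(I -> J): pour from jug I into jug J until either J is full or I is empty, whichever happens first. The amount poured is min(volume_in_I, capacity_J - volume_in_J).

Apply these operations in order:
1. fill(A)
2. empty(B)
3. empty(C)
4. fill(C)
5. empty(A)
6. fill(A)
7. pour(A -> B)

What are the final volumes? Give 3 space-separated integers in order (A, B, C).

Answer: 0 5 11

Derivation:
Step 1: fill(A) -> (A=5 B=6 C=8)
Step 2: empty(B) -> (A=5 B=0 C=8)
Step 3: empty(C) -> (A=5 B=0 C=0)
Step 4: fill(C) -> (A=5 B=0 C=11)
Step 5: empty(A) -> (A=0 B=0 C=11)
Step 6: fill(A) -> (A=5 B=0 C=11)
Step 7: pour(A -> B) -> (A=0 B=5 C=11)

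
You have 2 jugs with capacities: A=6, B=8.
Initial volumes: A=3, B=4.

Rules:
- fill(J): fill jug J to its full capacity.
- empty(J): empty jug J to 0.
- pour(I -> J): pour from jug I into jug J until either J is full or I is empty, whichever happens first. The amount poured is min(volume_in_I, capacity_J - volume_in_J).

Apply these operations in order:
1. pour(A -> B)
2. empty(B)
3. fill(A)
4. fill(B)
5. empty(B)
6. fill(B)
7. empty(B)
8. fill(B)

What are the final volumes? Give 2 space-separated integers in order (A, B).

Answer: 6 8

Derivation:
Step 1: pour(A -> B) -> (A=0 B=7)
Step 2: empty(B) -> (A=0 B=0)
Step 3: fill(A) -> (A=6 B=0)
Step 4: fill(B) -> (A=6 B=8)
Step 5: empty(B) -> (A=6 B=0)
Step 6: fill(B) -> (A=6 B=8)
Step 7: empty(B) -> (A=6 B=0)
Step 8: fill(B) -> (A=6 B=8)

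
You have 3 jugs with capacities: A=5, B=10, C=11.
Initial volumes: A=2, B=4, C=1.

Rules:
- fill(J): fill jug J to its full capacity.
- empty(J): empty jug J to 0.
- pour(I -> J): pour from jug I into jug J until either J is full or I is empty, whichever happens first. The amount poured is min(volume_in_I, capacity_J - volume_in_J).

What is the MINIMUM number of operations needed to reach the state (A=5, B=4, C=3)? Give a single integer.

Answer: 2

Derivation:
BFS from (A=2, B=4, C=1). One shortest path:
  1. pour(A -> C) -> (A=0 B=4 C=3)
  2. fill(A) -> (A=5 B=4 C=3)
Reached target in 2 moves.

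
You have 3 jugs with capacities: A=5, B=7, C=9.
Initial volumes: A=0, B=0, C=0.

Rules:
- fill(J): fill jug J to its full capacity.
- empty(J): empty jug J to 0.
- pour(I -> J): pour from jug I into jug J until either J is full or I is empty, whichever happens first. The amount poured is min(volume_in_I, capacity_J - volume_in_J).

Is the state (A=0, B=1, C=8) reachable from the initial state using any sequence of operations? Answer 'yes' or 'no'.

Answer: yes

Derivation:
BFS from (A=0, B=0, C=0):
  1. fill(A) -> (A=5 B=0 C=0)
  2. pour(A -> B) -> (A=0 B=5 C=0)
  3. fill(A) -> (A=5 B=5 C=0)
  4. pour(A -> C) -> (A=0 B=5 C=5)
  5. pour(B -> C) -> (A=0 B=1 C=9)
  6. pour(C -> A) -> (A=5 B=1 C=4)
  7. empty(A) -> (A=0 B=1 C=4)
  8. pour(C -> A) -> (A=4 B=1 C=0)
  9. fill(C) -> (A=4 B=1 C=9)
  10. pour(C -> A) -> (A=5 B=1 C=8)
  11. empty(A) -> (A=0 B=1 C=8)
Target reached → yes.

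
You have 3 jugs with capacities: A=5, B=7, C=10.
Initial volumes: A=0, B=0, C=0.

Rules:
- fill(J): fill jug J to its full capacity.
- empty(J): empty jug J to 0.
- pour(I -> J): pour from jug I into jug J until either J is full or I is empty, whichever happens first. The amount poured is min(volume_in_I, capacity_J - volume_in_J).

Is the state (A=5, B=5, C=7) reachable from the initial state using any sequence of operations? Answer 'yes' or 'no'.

BFS from (A=0, B=0, C=0):
  1. fill(A) -> (A=5 B=0 C=0)
  2. fill(B) -> (A=5 B=7 C=0)
  3. pour(B -> C) -> (A=5 B=0 C=7)
  4. pour(A -> B) -> (A=0 B=5 C=7)
  5. fill(A) -> (A=5 B=5 C=7)
Target reached → yes.

Answer: yes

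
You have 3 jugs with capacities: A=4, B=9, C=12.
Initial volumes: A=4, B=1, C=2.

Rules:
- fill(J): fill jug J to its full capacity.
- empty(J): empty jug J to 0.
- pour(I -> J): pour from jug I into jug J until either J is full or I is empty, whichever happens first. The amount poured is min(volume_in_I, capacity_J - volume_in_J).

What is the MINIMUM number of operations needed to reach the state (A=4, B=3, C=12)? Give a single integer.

Answer: 2

Derivation:
BFS from (A=4, B=1, C=2). One shortest path:
  1. pour(C -> B) -> (A=4 B=3 C=0)
  2. fill(C) -> (A=4 B=3 C=12)
Reached target in 2 moves.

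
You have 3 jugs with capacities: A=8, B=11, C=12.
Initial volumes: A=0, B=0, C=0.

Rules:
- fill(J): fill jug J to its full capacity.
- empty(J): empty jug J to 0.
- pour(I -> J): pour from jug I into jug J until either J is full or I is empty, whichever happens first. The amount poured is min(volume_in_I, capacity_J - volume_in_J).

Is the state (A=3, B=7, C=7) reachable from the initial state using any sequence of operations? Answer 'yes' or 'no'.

BFS explored all 634 reachable states.
Reachable set includes: (0,0,0), (0,0,1), (0,0,2), (0,0,3), (0,0,4), (0,0,5), (0,0,6), (0,0,7), (0,0,8), (0,0,9), (0,0,10), (0,0,11) ...
Target (A=3, B=7, C=7) not in reachable set → no.

Answer: no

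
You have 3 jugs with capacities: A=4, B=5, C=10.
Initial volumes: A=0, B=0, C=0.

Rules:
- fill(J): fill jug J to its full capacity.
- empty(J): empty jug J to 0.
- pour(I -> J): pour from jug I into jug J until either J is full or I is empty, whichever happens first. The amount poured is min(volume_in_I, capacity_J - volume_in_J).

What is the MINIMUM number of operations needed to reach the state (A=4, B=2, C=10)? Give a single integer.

BFS from (A=0, B=0, C=0). One shortest path:
  1. fill(C) -> (A=0 B=0 C=10)
  2. pour(C -> A) -> (A=4 B=0 C=6)
  3. empty(A) -> (A=0 B=0 C=6)
  4. pour(C -> A) -> (A=4 B=0 C=2)
  5. pour(C -> B) -> (A=4 B=2 C=0)
  6. fill(C) -> (A=4 B=2 C=10)
Reached target in 6 moves.

Answer: 6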